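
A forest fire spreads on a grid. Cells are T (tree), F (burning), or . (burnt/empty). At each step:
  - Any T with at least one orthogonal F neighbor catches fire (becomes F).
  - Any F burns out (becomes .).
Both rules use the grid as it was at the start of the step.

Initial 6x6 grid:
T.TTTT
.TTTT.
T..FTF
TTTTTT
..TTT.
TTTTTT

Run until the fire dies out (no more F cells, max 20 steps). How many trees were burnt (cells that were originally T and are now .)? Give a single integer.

Answer: 25

Derivation:
Step 1: +4 fires, +2 burnt (F count now 4)
Step 2: +6 fires, +4 burnt (F count now 6)
Step 3: +7 fires, +6 burnt (F count now 7)
Step 4: +4 fires, +7 burnt (F count now 4)
Step 5: +3 fires, +4 burnt (F count now 3)
Step 6: +1 fires, +3 burnt (F count now 1)
Step 7: +0 fires, +1 burnt (F count now 0)
Fire out after step 7
Initially T: 26, now '.': 35
Total burnt (originally-T cells now '.'): 25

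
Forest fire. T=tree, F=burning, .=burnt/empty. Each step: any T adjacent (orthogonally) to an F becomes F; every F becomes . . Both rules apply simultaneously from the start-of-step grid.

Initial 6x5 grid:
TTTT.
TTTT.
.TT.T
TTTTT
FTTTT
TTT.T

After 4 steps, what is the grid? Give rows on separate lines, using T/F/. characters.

Step 1: 3 trees catch fire, 1 burn out
  TTTT.
  TTTT.
  .TT.T
  FTTTT
  .FTTT
  FTT.T
Step 2: 3 trees catch fire, 3 burn out
  TTTT.
  TTTT.
  .TT.T
  .FTTT
  ..FTT
  .FT.T
Step 3: 4 trees catch fire, 3 burn out
  TTTT.
  TTTT.
  .FT.T
  ..FTT
  ...FT
  ..F.T
Step 4: 4 trees catch fire, 4 burn out
  TTTT.
  TFTT.
  ..F.T
  ...FT
  ....F
  ....T

TTTT.
TFTT.
..F.T
...FT
....F
....T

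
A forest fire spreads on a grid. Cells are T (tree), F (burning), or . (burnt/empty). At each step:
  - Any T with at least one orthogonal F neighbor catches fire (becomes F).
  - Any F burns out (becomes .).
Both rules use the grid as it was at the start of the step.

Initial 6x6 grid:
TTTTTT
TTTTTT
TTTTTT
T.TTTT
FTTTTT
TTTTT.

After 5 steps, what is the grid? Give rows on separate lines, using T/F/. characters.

Step 1: 3 trees catch fire, 1 burn out
  TTTTTT
  TTTTTT
  TTTTTT
  F.TTTT
  .FTTTT
  FTTTT.
Step 2: 3 trees catch fire, 3 burn out
  TTTTTT
  TTTTTT
  FTTTTT
  ..TTTT
  ..FTTT
  .FTTT.
Step 3: 5 trees catch fire, 3 burn out
  TTTTTT
  FTTTTT
  .FTTTT
  ..FTTT
  ...FTT
  ..FTT.
Step 4: 6 trees catch fire, 5 burn out
  FTTTTT
  .FTTTT
  ..FTTT
  ...FTT
  ....FT
  ...FT.
Step 5: 6 trees catch fire, 6 burn out
  .FTTTT
  ..FTTT
  ...FTT
  ....FT
  .....F
  ....F.

.FTTTT
..FTTT
...FTT
....FT
.....F
....F.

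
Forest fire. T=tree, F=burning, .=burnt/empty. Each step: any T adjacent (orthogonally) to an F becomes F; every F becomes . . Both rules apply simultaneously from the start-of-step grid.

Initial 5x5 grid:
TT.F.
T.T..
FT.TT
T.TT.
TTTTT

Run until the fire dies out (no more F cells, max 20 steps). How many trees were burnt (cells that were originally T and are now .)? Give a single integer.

Answer: 14

Derivation:
Step 1: +3 fires, +2 burnt (F count now 3)
Step 2: +2 fires, +3 burnt (F count now 2)
Step 3: +2 fires, +2 burnt (F count now 2)
Step 4: +1 fires, +2 burnt (F count now 1)
Step 5: +2 fires, +1 burnt (F count now 2)
Step 6: +2 fires, +2 burnt (F count now 2)
Step 7: +1 fires, +2 burnt (F count now 1)
Step 8: +1 fires, +1 burnt (F count now 1)
Step 9: +0 fires, +1 burnt (F count now 0)
Fire out after step 9
Initially T: 15, now '.': 24
Total burnt (originally-T cells now '.'): 14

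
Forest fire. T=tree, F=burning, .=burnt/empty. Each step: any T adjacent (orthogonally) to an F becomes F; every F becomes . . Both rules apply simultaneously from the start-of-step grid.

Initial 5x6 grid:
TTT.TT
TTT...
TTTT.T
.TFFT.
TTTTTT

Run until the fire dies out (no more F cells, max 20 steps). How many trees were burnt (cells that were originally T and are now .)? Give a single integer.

Step 1: +6 fires, +2 burnt (F count now 6)
Step 2: +4 fires, +6 burnt (F count now 4)
Step 3: +5 fires, +4 burnt (F count now 5)
Step 4: +2 fires, +5 burnt (F count now 2)
Step 5: +1 fires, +2 burnt (F count now 1)
Step 6: +0 fires, +1 burnt (F count now 0)
Fire out after step 6
Initially T: 21, now '.': 27
Total burnt (originally-T cells now '.'): 18

Answer: 18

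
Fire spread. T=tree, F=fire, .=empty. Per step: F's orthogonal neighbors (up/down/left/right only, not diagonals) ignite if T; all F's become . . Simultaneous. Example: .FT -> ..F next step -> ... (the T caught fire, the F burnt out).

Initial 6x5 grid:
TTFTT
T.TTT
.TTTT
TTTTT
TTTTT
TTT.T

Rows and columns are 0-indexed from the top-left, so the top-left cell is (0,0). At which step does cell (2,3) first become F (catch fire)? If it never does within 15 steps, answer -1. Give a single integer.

Step 1: cell (2,3)='T' (+3 fires, +1 burnt)
Step 2: cell (2,3)='T' (+4 fires, +3 burnt)
Step 3: cell (2,3)='F' (+5 fires, +4 burnt)
  -> target ignites at step 3
Step 4: cell (2,3)='.' (+4 fires, +5 burnt)
Step 5: cell (2,3)='.' (+5 fires, +4 burnt)
Step 6: cell (2,3)='.' (+3 fires, +5 burnt)
Step 7: cell (2,3)='.' (+2 fires, +3 burnt)
Step 8: cell (2,3)='.' (+0 fires, +2 burnt)
  fire out at step 8

3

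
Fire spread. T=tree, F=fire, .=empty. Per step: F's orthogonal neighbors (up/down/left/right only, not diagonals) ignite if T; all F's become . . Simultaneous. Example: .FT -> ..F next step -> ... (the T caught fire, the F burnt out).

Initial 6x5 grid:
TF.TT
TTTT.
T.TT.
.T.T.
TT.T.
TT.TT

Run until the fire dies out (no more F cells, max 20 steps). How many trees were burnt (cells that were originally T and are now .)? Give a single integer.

Answer: 14

Derivation:
Step 1: +2 fires, +1 burnt (F count now 2)
Step 2: +2 fires, +2 burnt (F count now 2)
Step 3: +3 fires, +2 burnt (F count now 3)
Step 4: +2 fires, +3 burnt (F count now 2)
Step 5: +2 fires, +2 burnt (F count now 2)
Step 6: +1 fires, +2 burnt (F count now 1)
Step 7: +1 fires, +1 burnt (F count now 1)
Step 8: +1 fires, +1 burnt (F count now 1)
Step 9: +0 fires, +1 burnt (F count now 0)
Fire out after step 9
Initially T: 19, now '.': 25
Total burnt (originally-T cells now '.'): 14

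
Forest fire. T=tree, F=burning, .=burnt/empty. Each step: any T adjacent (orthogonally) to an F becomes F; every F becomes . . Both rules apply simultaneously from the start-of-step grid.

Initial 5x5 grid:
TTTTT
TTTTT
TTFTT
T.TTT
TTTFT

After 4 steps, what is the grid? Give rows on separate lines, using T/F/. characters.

Step 1: 7 trees catch fire, 2 burn out
  TTTTT
  TTFTT
  TF.FT
  T.FFT
  TTF.F
Step 2: 7 trees catch fire, 7 burn out
  TTFTT
  TF.FT
  F...F
  T...F
  TF...
Step 3: 6 trees catch fire, 7 burn out
  TF.FT
  F...F
  .....
  F....
  F....
Step 4: 2 trees catch fire, 6 burn out
  F...F
  .....
  .....
  .....
  .....

F...F
.....
.....
.....
.....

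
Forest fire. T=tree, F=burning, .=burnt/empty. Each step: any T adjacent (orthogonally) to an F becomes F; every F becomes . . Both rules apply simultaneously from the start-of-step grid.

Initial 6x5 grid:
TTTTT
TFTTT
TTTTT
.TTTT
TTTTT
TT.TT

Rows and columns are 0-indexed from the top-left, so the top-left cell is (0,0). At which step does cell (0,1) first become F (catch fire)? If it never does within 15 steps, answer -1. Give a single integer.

Step 1: cell (0,1)='F' (+4 fires, +1 burnt)
  -> target ignites at step 1
Step 2: cell (0,1)='.' (+6 fires, +4 burnt)
Step 3: cell (0,1)='.' (+5 fires, +6 burnt)
Step 4: cell (0,1)='.' (+6 fires, +5 burnt)
Step 5: cell (0,1)='.' (+3 fires, +6 burnt)
Step 6: cell (0,1)='.' (+2 fires, +3 burnt)
Step 7: cell (0,1)='.' (+1 fires, +2 burnt)
Step 8: cell (0,1)='.' (+0 fires, +1 burnt)
  fire out at step 8

1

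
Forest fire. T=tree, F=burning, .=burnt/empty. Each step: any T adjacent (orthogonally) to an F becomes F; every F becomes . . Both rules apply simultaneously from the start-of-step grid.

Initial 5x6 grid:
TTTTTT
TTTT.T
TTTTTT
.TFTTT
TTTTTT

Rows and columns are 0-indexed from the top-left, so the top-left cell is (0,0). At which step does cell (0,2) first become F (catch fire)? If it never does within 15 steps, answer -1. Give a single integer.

Step 1: cell (0,2)='T' (+4 fires, +1 burnt)
Step 2: cell (0,2)='T' (+6 fires, +4 burnt)
Step 3: cell (0,2)='F' (+8 fires, +6 burnt)
  -> target ignites at step 3
Step 4: cell (0,2)='.' (+5 fires, +8 burnt)
Step 5: cell (0,2)='.' (+3 fires, +5 burnt)
Step 6: cell (0,2)='.' (+1 fires, +3 burnt)
Step 7: cell (0,2)='.' (+0 fires, +1 burnt)
  fire out at step 7

3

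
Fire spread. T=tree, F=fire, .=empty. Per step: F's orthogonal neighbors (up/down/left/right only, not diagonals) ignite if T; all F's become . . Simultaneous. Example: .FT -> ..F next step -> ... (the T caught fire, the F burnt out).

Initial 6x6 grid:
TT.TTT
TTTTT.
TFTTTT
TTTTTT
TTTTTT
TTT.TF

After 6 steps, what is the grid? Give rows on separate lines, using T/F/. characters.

Step 1: 6 trees catch fire, 2 burn out
  TT.TTT
  TFTTT.
  F.FTTT
  TFTTTT
  TTTTTF
  TTT.F.
Step 2: 9 trees catch fire, 6 burn out
  TF.TTT
  F.FTT.
  ...FTT
  F.FTTF
  TFTTF.
  TTT...
Step 3: 10 trees catch fire, 9 burn out
  F..TTT
  ...FT.
  ....FF
  ...FF.
  F.FF..
  TFT...
Step 4: 4 trees catch fire, 10 burn out
  ...FTT
  ....F.
  ......
  ......
  ......
  F.F...
Step 5: 1 trees catch fire, 4 burn out
  ....FT
  ......
  ......
  ......
  ......
  ......
Step 6: 1 trees catch fire, 1 burn out
  .....F
  ......
  ......
  ......
  ......
  ......

.....F
......
......
......
......
......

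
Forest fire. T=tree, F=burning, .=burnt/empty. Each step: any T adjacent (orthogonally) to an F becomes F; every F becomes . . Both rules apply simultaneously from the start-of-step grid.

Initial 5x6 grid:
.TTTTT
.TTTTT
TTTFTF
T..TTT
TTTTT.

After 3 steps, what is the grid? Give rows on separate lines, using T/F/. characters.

Step 1: 6 trees catch fire, 2 burn out
  .TTTTT
  .TTFTF
  TTF.F.
  T..FTF
  TTTTT.
Step 2: 7 trees catch fire, 6 burn out
  .TTFTF
  .TF.F.
  TF....
  T...F.
  TTTFT.
Step 3: 6 trees catch fire, 7 burn out
  .TF.F.
  .F....
  F.....
  T.....
  TTF.F.

.TF.F.
.F....
F.....
T.....
TTF.F.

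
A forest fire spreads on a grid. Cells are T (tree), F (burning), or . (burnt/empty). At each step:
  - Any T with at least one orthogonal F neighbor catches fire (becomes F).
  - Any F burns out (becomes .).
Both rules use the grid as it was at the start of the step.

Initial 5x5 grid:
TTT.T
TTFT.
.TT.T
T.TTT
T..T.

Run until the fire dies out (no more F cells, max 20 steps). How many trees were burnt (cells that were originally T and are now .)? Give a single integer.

Step 1: +4 fires, +1 burnt (F count now 4)
Step 2: +4 fires, +4 burnt (F count now 4)
Step 3: +2 fires, +4 burnt (F count now 2)
Step 4: +2 fires, +2 burnt (F count now 2)
Step 5: +1 fires, +2 burnt (F count now 1)
Step 6: +0 fires, +1 burnt (F count now 0)
Fire out after step 6
Initially T: 16, now '.': 22
Total burnt (originally-T cells now '.'): 13

Answer: 13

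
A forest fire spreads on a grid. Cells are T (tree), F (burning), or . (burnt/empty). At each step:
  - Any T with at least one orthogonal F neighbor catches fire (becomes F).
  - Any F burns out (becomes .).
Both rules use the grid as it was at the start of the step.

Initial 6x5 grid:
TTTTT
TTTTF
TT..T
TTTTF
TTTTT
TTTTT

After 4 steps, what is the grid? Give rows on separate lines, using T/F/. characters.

Step 1: 5 trees catch fire, 2 burn out
  TTTTF
  TTTF.
  TT..F
  TTTF.
  TTTTF
  TTTTT
Step 2: 5 trees catch fire, 5 burn out
  TTTF.
  TTF..
  TT...
  TTF..
  TTTF.
  TTTTF
Step 3: 5 trees catch fire, 5 burn out
  TTF..
  TF...
  TT...
  TF...
  TTF..
  TTTF.
Step 4: 6 trees catch fire, 5 burn out
  TF...
  F....
  TF...
  F....
  TF...
  TTF..

TF...
F....
TF...
F....
TF...
TTF..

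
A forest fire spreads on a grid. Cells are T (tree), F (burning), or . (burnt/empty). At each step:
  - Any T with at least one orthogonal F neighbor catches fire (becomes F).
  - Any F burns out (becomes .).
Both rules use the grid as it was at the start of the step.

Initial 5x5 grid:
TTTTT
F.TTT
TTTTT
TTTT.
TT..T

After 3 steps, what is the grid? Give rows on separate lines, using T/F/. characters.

Step 1: 2 trees catch fire, 1 burn out
  FTTTT
  ..TTT
  FTTTT
  TTTT.
  TT..T
Step 2: 3 trees catch fire, 2 burn out
  .FTTT
  ..TTT
  .FTTT
  FTTT.
  TT..T
Step 3: 4 trees catch fire, 3 burn out
  ..FTT
  ..TTT
  ..FTT
  .FTT.
  FT..T

..FTT
..TTT
..FTT
.FTT.
FT..T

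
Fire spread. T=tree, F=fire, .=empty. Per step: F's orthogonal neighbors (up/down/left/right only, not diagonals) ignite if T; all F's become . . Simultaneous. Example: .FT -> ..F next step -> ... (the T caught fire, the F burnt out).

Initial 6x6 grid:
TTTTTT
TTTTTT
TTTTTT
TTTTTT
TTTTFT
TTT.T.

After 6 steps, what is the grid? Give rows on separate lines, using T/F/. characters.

Step 1: 4 trees catch fire, 1 burn out
  TTTTTT
  TTTTTT
  TTTTTT
  TTTTFT
  TTTF.F
  TTT.F.
Step 2: 4 trees catch fire, 4 burn out
  TTTTTT
  TTTTTT
  TTTTFT
  TTTF.F
  TTF...
  TTT...
Step 3: 6 trees catch fire, 4 burn out
  TTTTTT
  TTTTFT
  TTTF.F
  TTF...
  TF....
  TTF...
Step 4: 7 trees catch fire, 6 burn out
  TTTTFT
  TTTF.F
  TTF...
  TF....
  F.....
  TF....
Step 5: 6 trees catch fire, 7 burn out
  TTTF.F
  TTF...
  TF....
  F.....
  ......
  F.....
Step 6: 3 trees catch fire, 6 burn out
  TTF...
  TF....
  F.....
  ......
  ......
  ......

TTF...
TF....
F.....
......
......
......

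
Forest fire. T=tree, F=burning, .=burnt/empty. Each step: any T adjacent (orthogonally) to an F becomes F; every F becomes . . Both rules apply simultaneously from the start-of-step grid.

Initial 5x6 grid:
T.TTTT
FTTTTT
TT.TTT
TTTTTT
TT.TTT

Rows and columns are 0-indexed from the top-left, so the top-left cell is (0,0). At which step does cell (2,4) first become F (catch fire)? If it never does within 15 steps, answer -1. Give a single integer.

Step 1: cell (2,4)='T' (+3 fires, +1 burnt)
Step 2: cell (2,4)='T' (+3 fires, +3 burnt)
Step 3: cell (2,4)='T' (+4 fires, +3 burnt)
Step 4: cell (2,4)='T' (+5 fires, +4 burnt)
Step 5: cell (2,4)='F' (+4 fires, +5 burnt)
  -> target ignites at step 5
Step 6: cell (2,4)='.' (+4 fires, +4 burnt)
Step 7: cell (2,4)='.' (+2 fires, +4 burnt)
Step 8: cell (2,4)='.' (+1 fires, +2 burnt)
Step 9: cell (2,4)='.' (+0 fires, +1 burnt)
  fire out at step 9

5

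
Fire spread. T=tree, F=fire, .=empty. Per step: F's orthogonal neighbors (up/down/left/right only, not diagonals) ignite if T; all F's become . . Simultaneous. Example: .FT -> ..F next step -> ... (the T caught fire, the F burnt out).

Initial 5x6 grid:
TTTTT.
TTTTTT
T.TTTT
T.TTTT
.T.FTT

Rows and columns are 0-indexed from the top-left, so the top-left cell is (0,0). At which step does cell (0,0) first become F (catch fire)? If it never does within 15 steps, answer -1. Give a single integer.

Step 1: cell (0,0)='T' (+2 fires, +1 burnt)
Step 2: cell (0,0)='T' (+4 fires, +2 burnt)
Step 3: cell (0,0)='T' (+4 fires, +4 burnt)
Step 4: cell (0,0)='T' (+4 fires, +4 burnt)
Step 5: cell (0,0)='T' (+4 fires, +4 burnt)
Step 6: cell (0,0)='T' (+2 fires, +4 burnt)
Step 7: cell (0,0)='F' (+2 fires, +2 burnt)
  -> target ignites at step 7
Step 8: cell (0,0)='.' (+1 fires, +2 burnt)
Step 9: cell (0,0)='.' (+0 fires, +1 burnt)
  fire out at step 9

7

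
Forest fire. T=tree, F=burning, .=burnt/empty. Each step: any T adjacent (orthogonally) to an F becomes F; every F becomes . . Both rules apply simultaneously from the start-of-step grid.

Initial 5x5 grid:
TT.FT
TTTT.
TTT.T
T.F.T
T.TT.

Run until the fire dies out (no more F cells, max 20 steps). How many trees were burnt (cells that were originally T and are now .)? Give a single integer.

Step 1: +4 fires, +2 burnt (F count now 4)
Step 2: +3 fires, +4 burnt (F count now 3)
Step 3: +2 fires, +3 burnt (F count now 2)
Step 4: +3 fires, +2 burnt (F count now 3)
Step 5: +2 fires, +3 burnt (F count now 2)
Step 6: +0 fires, +2 burnt (F count now 0)
Fire out after step 6
Initially T: 16, now '.': 23
Total burnt (originally-T cells now '.'): 14

Answer: 14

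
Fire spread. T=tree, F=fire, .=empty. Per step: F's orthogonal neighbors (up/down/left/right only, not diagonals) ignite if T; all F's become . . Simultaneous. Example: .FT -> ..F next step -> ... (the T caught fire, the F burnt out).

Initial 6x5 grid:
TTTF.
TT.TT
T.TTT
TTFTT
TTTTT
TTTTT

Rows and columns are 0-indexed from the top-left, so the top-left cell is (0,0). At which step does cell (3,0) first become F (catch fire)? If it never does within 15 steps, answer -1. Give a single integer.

Step 1: cell (3,0)='T' (+6 fires, +2 burnt)
Step 2: cell (3,0)='F' (+8 fires, +6 burnt)
  -> target ignites at step 2
Step 3: cell (3,0)='.' (+8 fires, +8 burnt)
Step 4: cell (3,0)='.' (+3 fires, +8 burnt)
Step 5: cell (3,0)='.' (+0 fires, +3 burnt)
  fire out at step 5

2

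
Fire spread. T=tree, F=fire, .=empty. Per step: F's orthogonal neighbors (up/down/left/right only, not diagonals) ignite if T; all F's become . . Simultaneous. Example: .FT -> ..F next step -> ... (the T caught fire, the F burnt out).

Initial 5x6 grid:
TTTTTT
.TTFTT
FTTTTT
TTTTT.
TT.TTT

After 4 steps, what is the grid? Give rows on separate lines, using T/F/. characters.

Step 1: 6 trees catch fire, 2 burn out
  TTTFTT
  .TF.FT
  .FTFTT
  FTTTT.
  TT.TTT
Step 2: 9 trees catch fire, 6 burn out
  TTF.FT
  .F...F
  ..F.FT
  .FTFT.
  FT.TTT
Step 3: 7 trees catch fire, 9 burn out
  TF...F
  ......
  .....F
  ..F.F.
  .F.FTT
Step 4: 2 trees catch fire, 7 burn out
  F.....
  ......
  ......
  ......
  ....FT

F.....
......
......
......
....FT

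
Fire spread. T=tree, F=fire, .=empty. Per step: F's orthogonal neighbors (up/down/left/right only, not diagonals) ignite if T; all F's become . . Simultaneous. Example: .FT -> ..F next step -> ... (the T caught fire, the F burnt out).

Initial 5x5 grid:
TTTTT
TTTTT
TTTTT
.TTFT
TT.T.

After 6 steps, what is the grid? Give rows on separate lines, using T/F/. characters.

Step 1: 4 trees catch fire, 1 burn out
  TTTTT
  TTTTT
  TTTFT
  .TF.F
  TT.F.
Step 2: 4 trees catch fire, 4 burn out
  TTTTT
  TTTFT
  TTF.F
  .F...
  TT...
Step 3: 5 trees catch fire, 4 burn out
  TTTFT
  TTF.F
  TF...
  .....
  TF...
Step 4: 5 trees catch fire, 5 burn out
  TTF.F
  TF...
  F....
  .....
  F....
Step 5: 2 trees catch fire, 5 burn out
  TF...
  F....
  .....
  .....
  .....
Step 6: 1 trees catch fire, 2 burn out
  F....
  .....
  .....
  .....
  .....

F....
.....
.....
.....
.....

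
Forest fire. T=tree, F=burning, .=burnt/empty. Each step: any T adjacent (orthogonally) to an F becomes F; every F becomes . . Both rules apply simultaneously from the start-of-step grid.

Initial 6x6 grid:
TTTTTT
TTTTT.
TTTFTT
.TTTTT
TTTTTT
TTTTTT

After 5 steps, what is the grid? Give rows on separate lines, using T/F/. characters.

Step 1: 4 trees catch fire, 1 burn out
  TTTTTT
  TTTFT.
  TTF.FT
  .TTFTT
  TTTTTT
  TTTTTT
Step 2: 8 trees catch fire, 4 burn out
  TTTFTT
  TTF.F.
  TF...F
  .TF.FT
  TTTFTT
  TTTTTT
Step 3: 9 trees catch fire, 8 burn out
  TTF.FT
  TF....
  F.....
  .F...F
  TTF.FT
  TTTFTT
Step 4: 7 trees catch fire, 9 burn out
  TF...F
  F.....
  ......
  ......
  TF...F
  TTF.FT
Step 5: 4 trees catch fire, 7 burn out
  F.....
  ......
  ......
  ......
  F.....
  TF...F

F.....
......
......
......
F.....
TF...F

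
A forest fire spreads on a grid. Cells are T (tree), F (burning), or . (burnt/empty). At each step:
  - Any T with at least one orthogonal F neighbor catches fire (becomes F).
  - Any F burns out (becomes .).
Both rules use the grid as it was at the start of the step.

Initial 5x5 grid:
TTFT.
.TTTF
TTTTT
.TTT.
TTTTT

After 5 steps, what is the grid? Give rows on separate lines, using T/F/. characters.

Step 1: 5 trees catch fire, 2 burn out
  TF.F.
  .TFF.
  TTTTF
  .TTT.
  TTTTT
Step 2: 4 trees catch fire, 5 burn out
  F....
  .F...
  TTFF.
  .TTT.
  TTTTT
Step 3: 3 trees catch fire, 4 burn out
  .....
  .....
  TF...
  .TFF.
  TTTTT
Step 4: 4 trees catch fire, 3 burn out
  .....
  .....
  F....
  .F...
  TTFFT
Step 5: 2 trees catch fire, 4 burn out
  .....
  .....
  .....
  .....
  TF..F

.....
.....
.....
.....
TF..F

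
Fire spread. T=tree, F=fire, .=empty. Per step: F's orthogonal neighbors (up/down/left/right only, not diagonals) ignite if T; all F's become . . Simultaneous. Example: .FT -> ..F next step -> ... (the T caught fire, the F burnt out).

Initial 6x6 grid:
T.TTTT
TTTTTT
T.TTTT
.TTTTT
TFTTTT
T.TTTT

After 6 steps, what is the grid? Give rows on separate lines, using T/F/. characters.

Step 1: 3 trees catch fire, 1 burn out
  T.TTTT
  TTTTTT
  T.TTTT
  .FTTTT
  F.FTTT
  T.TTTT
Step 2: 4 trees catch fire, 3 burn out
  T.TTTT
  TTTTTT
  T.TTTT
  ..FTTT
  ...FTT
  F.FTTT
Step 3: 4 trees catch fire, 4 burn out
  T.TTTT
  TTTTTT
  T.FTTT
  ...FTT
  ....FT
  ...FTT
Step 4: 5 trees catch fire, 4 burn out
  T.TTTT
  TTFTTT
  T..FTT
  ....FT
  .....F
  ....FT
Step 5: 6 trees catch fire, 5 burn out
  T.FTTT
  TF.FTT
  T...FT
  .....F
  ......
  .....F
Step 6: 4 trees catch fire, 6 burn out
  T..FTT
  F...FT
  T....F
  ......
  ......
  ......

T..FTT
F...FT
T....F
......
......
......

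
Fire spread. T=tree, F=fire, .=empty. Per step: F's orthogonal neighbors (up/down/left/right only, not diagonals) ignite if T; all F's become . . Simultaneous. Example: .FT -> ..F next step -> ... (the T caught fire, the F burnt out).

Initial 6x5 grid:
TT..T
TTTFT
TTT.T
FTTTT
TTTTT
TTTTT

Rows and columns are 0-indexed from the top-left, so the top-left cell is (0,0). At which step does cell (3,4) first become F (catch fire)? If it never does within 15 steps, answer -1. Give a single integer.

Step 1: cell (3,4)='T' (+5 fires, +2 burnt)
Step 2: cell (3,4)='T' (+9 fires, +5 burnt)
Step 3: cell (3,4)='F' (+6 fires, +9 burnt)
  -> target ignites at step 3
Step 4: cell (3,4)='.' (+3 fires, +6 burnt)
Step 5: cell (3,4)='.' (+2 fires, +3 burnt)
Step 6: cell (3,4)='.' (+0 fires, +2 burnt)
  fire out at step 6

3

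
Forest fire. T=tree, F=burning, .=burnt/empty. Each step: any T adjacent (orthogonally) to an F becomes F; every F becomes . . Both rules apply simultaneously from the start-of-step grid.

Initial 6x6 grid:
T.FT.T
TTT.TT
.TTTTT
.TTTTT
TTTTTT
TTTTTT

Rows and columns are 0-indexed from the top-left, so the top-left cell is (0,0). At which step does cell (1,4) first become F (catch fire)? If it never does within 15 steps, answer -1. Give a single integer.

Step 1: cell (1,4)='T' (+2 fires, +1 burnt)
Step 2: cell (1,4)='T' (+2 fires, +2 burnt)
Step 3: cell (1,4)='T' (+4 fires, +2 burnt)
Step 4: cell (1,4)='T' (+5 fires, +4 burnt)
Step 5: cell (1,4)='F' (+6 fires, +5 burnt)
  -> target ignites at step 5
Step 6: cell (1,4)='.' (+6 fires, +6 burnt)
Step 7: cell (1,4)='.' (+4 fires, +6 burnt)
Step 8: cell (1,4)='.' (+1 fires, +4 burnt)
Step 9: cell (1,4)='.' (+0 fires, +1 burnt)
  fire out at step 9

5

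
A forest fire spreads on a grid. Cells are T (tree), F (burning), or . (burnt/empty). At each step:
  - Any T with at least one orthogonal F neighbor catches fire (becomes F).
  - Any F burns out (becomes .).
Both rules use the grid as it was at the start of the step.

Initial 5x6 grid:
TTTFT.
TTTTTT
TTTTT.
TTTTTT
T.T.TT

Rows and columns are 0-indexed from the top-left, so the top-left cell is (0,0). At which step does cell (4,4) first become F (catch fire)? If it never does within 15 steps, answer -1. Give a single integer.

Step 1: cell (4,4)='T' (+3 fires, +1 burnt)
Step 2: cell (4,4)='T' (+4 fires, +3 burnt)
Step 3: cell (4,4)='T' (+6 fires, +4 burnt)
Step 4: cell (4,4)='T' (+4 fires, +6 burnt)
Step 5: cell (4,4)='F' (+5 fires, +4 burnt)
  -> target ignites at step 5
Step 6: cell (4,4)='.' (+2 fires, +5 burnt)
Step 7: cell (4,4)='.' (+1 fires, +2 burnt)
Step 8: cell (4,4)='.' (+0 fires, +1 burnt)
  fire out at step 8

5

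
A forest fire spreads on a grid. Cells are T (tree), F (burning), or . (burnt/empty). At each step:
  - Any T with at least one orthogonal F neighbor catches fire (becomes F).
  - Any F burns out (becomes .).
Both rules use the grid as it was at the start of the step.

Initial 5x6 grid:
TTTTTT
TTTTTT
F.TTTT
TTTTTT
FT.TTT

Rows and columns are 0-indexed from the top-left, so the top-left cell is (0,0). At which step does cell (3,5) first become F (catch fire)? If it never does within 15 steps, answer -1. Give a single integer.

Step 1: cell (3,5)='T' (+3 fires, +2 burnt)
Step 2: cell (3,5)='T' (+3 fires, +3 burnt)
Step 3: cell (3,5)='T' (+3 fires, +3 burnt)
Step 4: cell (3,5)='T' (+4 fires, +3 burnt)
Step 5: cell (3,5)='T' (+5 fires, +4 burnt)
Step 6: cell (3,5)='F' (+5 fires, +5 burnt)
  -> target ignites at step 6
Step 7: cell (3,5)='.' (+3 fires, +5 burnt)
Step 8: cell (3,5)='.' (+0 fires, +3 burnt)
  fire out at step 8

6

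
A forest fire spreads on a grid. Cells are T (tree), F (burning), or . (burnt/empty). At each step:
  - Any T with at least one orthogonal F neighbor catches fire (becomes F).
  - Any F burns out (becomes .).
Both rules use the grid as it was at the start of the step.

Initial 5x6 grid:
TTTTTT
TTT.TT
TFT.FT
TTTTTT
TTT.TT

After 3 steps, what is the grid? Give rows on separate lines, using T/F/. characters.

Step 1: 7 trees catch fire, 2 burn out
  TTTTTT
  TFT.FT
  F.F..F
  TFTTFT
  TTT.TT
Step 2: 11 trees catch fire, 7 burn out
  TFTTFT
  F.F..F
  ......
  F.FF.F
  TFT.FT
Step 3: 7 trees catch fire, 11 burn out
  F.FF.F
  ......
  ......
  ......
  F.F..F

F.FF.F
......
......
......
F.F..F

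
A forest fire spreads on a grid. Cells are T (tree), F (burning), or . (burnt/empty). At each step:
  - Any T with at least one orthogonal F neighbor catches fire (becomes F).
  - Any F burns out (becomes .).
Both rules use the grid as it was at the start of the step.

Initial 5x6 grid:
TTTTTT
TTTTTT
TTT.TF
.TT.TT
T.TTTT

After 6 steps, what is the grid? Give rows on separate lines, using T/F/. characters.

Step 1: 3 trees catch fire, 1 burn out
  TTTTTT
  TTTTTF
  TTT.F.
  .TT.TF
  T.TTTT
Step 2: 4 trees catch fire, 3 burn out
  TTTTTF
  TTTTF.
  TTT...
  .TT.F.
  T.TTTF
Step 3: 3 trees catch fire, 4 burn out
  TTTTF.
  TTTF..
  TTT...
  .TT...
  T.TTF.
Step 4: 3 trees catch fire, 3 burn out
  TTTF..
  TTF...
  TTT...
  .TT...
  T.TF..
Step 5: 4 trees catch fire, 3 burn out
  TTF...
  TF....
  TTF...
  .TT...
  T.F...
Step 6: 4 trees catch fire, 4 burn out
  TF....
  F.....
  TF....
  .TF...
  T.....

TF....
F.....
TF....
.TF...
T.....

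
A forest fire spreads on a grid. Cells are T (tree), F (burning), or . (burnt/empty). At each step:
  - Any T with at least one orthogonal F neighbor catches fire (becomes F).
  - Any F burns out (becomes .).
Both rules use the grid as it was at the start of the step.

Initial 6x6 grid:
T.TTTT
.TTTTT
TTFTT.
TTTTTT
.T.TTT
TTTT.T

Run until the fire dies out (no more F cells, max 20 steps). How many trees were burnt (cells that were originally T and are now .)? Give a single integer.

Step 1: +4 fires, +1 burnt (F count now 4)
Step 2: +7 fires, +4 burnt (F count now 7)
Step 3: +6 fires, +7 burnt (F count now 6)
Step 4: +6 fires, +6 burnt (F count now 6)
Step 5: +4 fires, +6 burnt (F count now 4)
Step 6: +1 fires, +4 burnt (F count now 1)
Step 7: +0 fires, +1 burnt (F count now 0)
Fire out after step 7
Initially T: 29, now '.': 35
Total burnt (originally-T cells now '.'): 28

Answer: 28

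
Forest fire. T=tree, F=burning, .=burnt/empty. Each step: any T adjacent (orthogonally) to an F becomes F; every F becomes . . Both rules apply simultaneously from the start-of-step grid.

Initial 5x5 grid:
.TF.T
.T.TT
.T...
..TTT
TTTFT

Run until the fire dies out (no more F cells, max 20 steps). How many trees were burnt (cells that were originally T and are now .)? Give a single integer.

Step 1: +4 fires, +2 burnt (F count now 4)
Step 2: +4 fires, +4 burnt (F count now 4)
Step 3: +2 fires, +4 burnt (F count now 2)
Step 4: +0 fires, +2 burnt (F count now 0)
Fire out after step 4
Initially T: 13, now '.': 22
Total burnt (originally-T cells now '.'): 10

Answer: 10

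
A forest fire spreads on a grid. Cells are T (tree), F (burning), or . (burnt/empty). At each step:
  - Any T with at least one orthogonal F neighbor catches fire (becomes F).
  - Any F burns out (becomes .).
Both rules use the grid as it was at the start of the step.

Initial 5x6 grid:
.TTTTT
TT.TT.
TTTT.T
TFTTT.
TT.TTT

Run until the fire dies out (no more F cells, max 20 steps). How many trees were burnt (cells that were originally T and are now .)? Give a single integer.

Step 1: +4 fires, +1 burnt (F count now 4)
Step 2: +5 fires, +4 burnt (F count now 5)
Step 3: +5 fires, +5 burnt (F count now 5)
Step 4: +3 fires, +5 burnt (F count now 3)
Step 5: +3 fires, +3 burnt (F count now 3)
Step 6: +1 fires, +3 burnt (F count now 1)
Step 7: +1 fires, +1 burnt (F count now 1)
Step 8: +0 fires, +1 burnt (F count now 0)
Fire out after step 8
Initially T: 23, now '.': 29
Total burnt (originally-T cells now '.'): 22

Answer: 22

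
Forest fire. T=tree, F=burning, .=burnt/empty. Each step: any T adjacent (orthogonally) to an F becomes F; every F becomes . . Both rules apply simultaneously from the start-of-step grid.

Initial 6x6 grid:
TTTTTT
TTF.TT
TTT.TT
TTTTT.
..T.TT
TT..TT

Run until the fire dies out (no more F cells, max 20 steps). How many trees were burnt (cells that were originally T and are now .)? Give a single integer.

Step 1: +3 fires, +1 burnt (F count now 3)
Step 2: +5 fires, +3 burnt (F count now 5)
Step 3: +6 fires, +5 burnt (F count now 6)
Step 4: +4 fires, +6 burnt (F count now 4)
Step 5: +3 fires, +4 burnt (F count now 3)
Step 6: +3 fires, +3 burnt (F count now 3)
Step 7: +1 fires, +3 burnt (F count now 1)
Step 8: +0 fires, +1 burnt (F count now 0)
Fire out after step 8
Initially T: 27, now '.': 34
Total burnt (originally-T cells now '.'): 25

Answer: 25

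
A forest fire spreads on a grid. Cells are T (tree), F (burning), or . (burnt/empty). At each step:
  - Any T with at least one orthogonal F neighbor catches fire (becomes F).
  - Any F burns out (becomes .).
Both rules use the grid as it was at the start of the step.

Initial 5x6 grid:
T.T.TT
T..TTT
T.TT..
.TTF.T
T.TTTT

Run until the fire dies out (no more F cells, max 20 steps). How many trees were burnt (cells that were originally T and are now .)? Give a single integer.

Step 1: +3 fires, +1 burnt (F count now 3)
Step 2: +5 fires, +3 burnt (F count now 5)
Step 3: +2 fires, +5 burnt (F count now 2)
Step 4: +3 fires, +2 burnt (F count now 3)
Step 5: +1 fires, +3 burnt (F count now 1)
Step 6: +0 fires, +1 burnt (F count now 0)
Fire out after step 6
Initially T: 19, now '.': 25
Total burnt (originally-T cells now '.'): 14

Answer: 14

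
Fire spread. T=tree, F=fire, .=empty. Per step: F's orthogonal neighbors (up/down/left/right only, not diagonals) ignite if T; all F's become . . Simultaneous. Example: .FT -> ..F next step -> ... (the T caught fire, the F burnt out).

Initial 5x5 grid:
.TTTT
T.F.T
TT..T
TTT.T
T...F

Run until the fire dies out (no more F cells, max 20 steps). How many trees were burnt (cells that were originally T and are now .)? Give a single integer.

Step 1: +2 fires, +2 burnt (F count now 2)
Step 2: +3 fires, +2 burnt (F count now 3)
Step 3: +2 fires, +3 burnt (F count now 2)
Step 4: +0 fires, +2 burnt (F count now 0)
Fire out after step 4
Initially T: 14, now '.': 18
Total burnt (originally-T cells now '.'): 7

Answer: 7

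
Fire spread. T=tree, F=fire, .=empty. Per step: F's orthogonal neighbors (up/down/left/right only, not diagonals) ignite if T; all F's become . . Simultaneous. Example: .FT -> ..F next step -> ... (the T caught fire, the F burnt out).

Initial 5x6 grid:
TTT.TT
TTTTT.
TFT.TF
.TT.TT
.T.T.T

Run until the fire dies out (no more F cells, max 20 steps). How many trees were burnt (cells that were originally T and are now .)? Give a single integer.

Step 1: +6 fires, +2 burnt (F count now 6)
Step 2: +8 fires, +6 burnt (F count now 8)
Step 3: +4 fires, +8 burnt (F count now 4)
Step 4: +1 fires, +4 burnt (F count now 1)
Step 5: +0 fires, +1 burnt (F count now 0)
Fire out after step 5
Initially T: 20, now '.': 29
Total burnt (originally-T cells now '.'): 19

Answer: 19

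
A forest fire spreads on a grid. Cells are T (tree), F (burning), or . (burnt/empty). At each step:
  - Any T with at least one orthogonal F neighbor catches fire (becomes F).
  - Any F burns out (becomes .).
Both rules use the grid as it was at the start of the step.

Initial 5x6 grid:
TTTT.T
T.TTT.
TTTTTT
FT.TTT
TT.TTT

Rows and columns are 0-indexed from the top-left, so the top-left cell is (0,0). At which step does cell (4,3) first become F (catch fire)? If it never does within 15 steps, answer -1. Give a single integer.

Step 1: cell (4,3)='T' (+3 fires, +1 burnt)
Step 2: cell (4,3)='T' (+3 fires, +3 burnt)
Step 3: cell (4,3)='T' (+2 fires, +3 burnt)
Step 4: cell (4,3)='T' (+3 fires, +2 burnt)
Step 5: cell (4,3)='T' (+4 fires, +3 burnt)
Step 6: cell (4,3)='F' (+5 fires, +4 burnt)
  -> target ignites at step 6
Step 7: cell (4,3)='.' (+2 fires, +5 burnt)
Step 8: cell (4,3)='.' (+1 fires, +2 burnt)
Step 9: cell (4,3)='.' (+0 fires, +1 burnt)
  fire out at step 9

6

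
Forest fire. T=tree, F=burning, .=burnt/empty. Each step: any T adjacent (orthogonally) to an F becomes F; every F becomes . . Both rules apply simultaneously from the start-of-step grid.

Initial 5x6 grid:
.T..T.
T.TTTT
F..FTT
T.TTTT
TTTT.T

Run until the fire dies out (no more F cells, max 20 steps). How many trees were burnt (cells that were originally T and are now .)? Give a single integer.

Step 1: +5 fires, +2 burnt (F count now 5)
Step 2: +7 fires, +5 burnt (F count now 7)
Step 3: +5 fires, +7 burnt (F count now 5)
Step 4: +1 fires, +5 burnt (F count now 1)
Step 5: +0 fires, +1 burnt (F count now 0)
Fire out after step 5
Initially T: 19, now '.': 29
Total burnt (originally-T cells now '.'): 18

Answer: 18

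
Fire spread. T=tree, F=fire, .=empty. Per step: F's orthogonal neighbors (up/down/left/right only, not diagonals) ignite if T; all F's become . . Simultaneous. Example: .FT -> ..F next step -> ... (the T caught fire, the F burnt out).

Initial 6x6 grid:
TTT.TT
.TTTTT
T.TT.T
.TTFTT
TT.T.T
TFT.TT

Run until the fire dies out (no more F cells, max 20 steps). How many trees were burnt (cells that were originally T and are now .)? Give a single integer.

Answer: 25

Derivation:
Step 1: +7 fires, +2 burnt (F count now 7)
Step 2: +5 fires, +7 burnt (F count now 5)
Step 3: +4 fires, +5 burnt (F count now 4)
Step 4: +5 fires, +4 burnt (F count now 5)
Step 5: +3 fires, +5 burnt (F count now 3)
Step 6: +1 fires, +3 burnt (F count now 1)
Step 7: +0 fires, +1 burnt (F count now 0)
Fire out after step 7
Initially T: 26, now '.': 35
Total burnt (originally-T cells now '.'): 25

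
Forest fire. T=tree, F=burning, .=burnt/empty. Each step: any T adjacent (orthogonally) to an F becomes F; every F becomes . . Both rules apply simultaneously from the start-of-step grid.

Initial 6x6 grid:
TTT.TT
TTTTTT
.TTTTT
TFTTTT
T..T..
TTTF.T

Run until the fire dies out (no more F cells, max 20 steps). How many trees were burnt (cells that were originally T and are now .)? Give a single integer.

Step 1: +5 fires, +2 burnt (F count now 5)
Step 2: +5 fires, +5 burnt (F count now 5)
Step 3: +6 fires, +5 burnt (F count now 6)
Step 4: +5 fires, +6 burnt (F count now 5)
Step 5: +2 fires, +5 burnt (F count now 2)
Step 6: +2 fires, +2 burnt (F count now 2)
Step 7: +1 fires, +2 burnt (F count now 1)
Step 8: +0 fires, +1 burnt (F count now 0)
Fire out after step 8
Initially T: 27, now '.': 35
Total burnt (originally-T cells now '.'): 26

Answer: 26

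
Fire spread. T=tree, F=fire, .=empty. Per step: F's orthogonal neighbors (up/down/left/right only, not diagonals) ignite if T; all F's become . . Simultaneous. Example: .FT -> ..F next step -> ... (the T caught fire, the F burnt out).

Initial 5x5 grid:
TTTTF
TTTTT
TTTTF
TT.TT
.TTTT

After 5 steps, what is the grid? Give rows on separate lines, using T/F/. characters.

Step 1: 4 trees catch fire, 2 burn out
  TTTF.
  TTTTF
  TTTF.
  TT.TF
  .TTTT
Step 2: 5 trees catch fire, 4 burn out
  TTF..
  TTTF.
  TTF..
  TT.F.
  .TTTF
Step 3: 4 trees catch fire, 5 burn out
  TF...
  TTF..
  TF...
  TT...
  .TTF.
Step 4: 5 trees catch fire, 4 burn out
  F....
  TF...
  F....
  TF...
  .TF..
Step 5: 3 trees catch fire, 5 burn out
  .....
  F....
  .....
  F....
  .F...

.....
F....
.....
F....
.F...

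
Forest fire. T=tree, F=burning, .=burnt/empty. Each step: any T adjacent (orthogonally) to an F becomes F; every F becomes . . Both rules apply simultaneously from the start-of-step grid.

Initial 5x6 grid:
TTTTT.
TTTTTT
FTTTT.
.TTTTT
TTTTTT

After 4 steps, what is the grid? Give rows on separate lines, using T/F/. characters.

Step 1: 2 trees catch fire, 1 burn out
  TTTTT.
  FTTTTT
  .FTTT.
  .TTTTT
  TTTTTT
Step 2: 4 trees catch fire, 2 burn out
  FTTTT.
  .FTTTT
  ..FTT.
  .FTTTT
  TTTTTT
Step 3: 5 trees catch fire, 4 burn out
  .FTTT.
  ..FTTT
  ...FT.
  ..FTTT
  TFTTTT
Step 4: 6 trees catch fire, 5 burn out
  ..FTT.
  ...FTT
  ....F.
  ...FTT
  F.FTTT

..FTT.
...FTT
....F.
...FTT
F.FTTT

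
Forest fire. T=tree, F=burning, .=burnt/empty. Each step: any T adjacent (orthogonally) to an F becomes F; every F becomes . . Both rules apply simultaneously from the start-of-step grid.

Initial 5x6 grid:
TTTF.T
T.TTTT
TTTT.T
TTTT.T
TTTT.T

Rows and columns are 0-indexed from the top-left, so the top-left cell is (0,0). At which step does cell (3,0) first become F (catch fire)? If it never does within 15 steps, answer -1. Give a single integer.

Step 1: cell (3,0)='T' (+2 fires, +1 burnt)
Step 2: cell (3,0)='T' (+4 fires, +2 burnt)
Step 3: cell (3,0)='T' (+4 fires, +4 burnt)
Step 4: cell (3,0)='T' (+6 fires, +4 burnt)
Step 5: cell (3,0)='T' (+4 fires, +6 burnt)
Step 6: cell (3,0)='F' (+3 fires, +4 burnt)
  -> target ignites at step 6
Step 7: cell (3,0)='.' (+1 fires, +3 burnt)
Step 8: cell (3,0)='.' (+0 fires, +1 burnt)
  fire out at step 8

6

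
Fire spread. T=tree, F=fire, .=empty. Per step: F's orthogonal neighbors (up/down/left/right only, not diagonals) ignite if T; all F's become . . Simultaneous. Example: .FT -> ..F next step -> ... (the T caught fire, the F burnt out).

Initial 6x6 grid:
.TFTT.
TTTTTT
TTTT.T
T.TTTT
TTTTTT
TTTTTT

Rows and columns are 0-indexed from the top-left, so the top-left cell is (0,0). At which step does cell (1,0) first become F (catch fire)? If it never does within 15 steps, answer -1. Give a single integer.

Step 1: cell (1,0)='T' (+3 fires, +1 burnt)
Step 2: cell (1,0)='T' (+4 fires, +3 burnt)
Step 3: cell (1,0)='F' (+5 fires, +4 burnt)
  -> target ignites at step 3
Step 4: cell (1,0)='.' (+4 fires, +5 burnt)
Step 5: cell (1,0)='.' (+6 fires, +4 burnt)
Step 6: cell (1,0)='.' (+5 fires, +6 burnt)
Step 7: cell (1,0)='.' (+3 fires, +5 burnt)
Step 8: cell (1,0)='.' (+1 fires, +3 burnt)
Step 9: cell (1,0)='.' (+0 fires, +1 burnt)
  fire out at step 9

3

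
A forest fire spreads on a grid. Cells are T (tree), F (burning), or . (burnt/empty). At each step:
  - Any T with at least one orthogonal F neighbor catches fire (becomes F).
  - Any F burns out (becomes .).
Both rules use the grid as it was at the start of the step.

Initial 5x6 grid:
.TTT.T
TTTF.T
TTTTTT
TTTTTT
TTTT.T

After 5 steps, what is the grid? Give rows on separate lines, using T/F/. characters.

Step 1: 3 trees catch fire, 1 burn out
  .TTF.T
  TTF..T
  TTTFTT
  TTTTTT
  TTTT.T
Step 2: 5 trees catch fire, 3 burn out
  .TF..T
  TF...T
  TTF.FT
  TTTFTT
  TTTT.T
Step 3: 7 trees catch fire, 5 burn out
  .F...T
  F....T
  TF...F
  TTF.FT
  TTTF.T
Step 4: 5 trees catch fire, 7 burn out
  .....T
  .....F
  F.....
  TF...F
  TTF..T
Step 5: 4 trees catch fire, 5 burn out
  .....F
  ......
  ......
  F.....
  TF...F

.....F
......
......
F.....
TF...F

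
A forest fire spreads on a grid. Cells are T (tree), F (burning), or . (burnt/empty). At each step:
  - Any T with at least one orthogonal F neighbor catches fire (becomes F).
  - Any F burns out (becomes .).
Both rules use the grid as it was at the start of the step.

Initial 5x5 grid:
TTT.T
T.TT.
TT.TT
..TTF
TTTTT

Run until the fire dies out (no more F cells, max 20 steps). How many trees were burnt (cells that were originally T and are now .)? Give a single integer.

Answer: 17

Derivation:
Step 1: +3 fires, +1 burnt (F count now 3)
Step 2: +3 fires, +3 burnt (F count now 3)
Step 3: +2 fires, +3 burnt (F count now 2)
Step 4: +2 fires, +2 burnt (F count now 2)
Step 5: +2 fires, +2 burnt (F count now 2)
Step 6: +1 fires, +2 burnt (F count now 1)
Step 7: +1 fires, +1 burnt (F count now 1)
Step 8: +1 fires, +1 burnt (F count now 1)
Step 9: +1 fires, +1 burnt (F count now 1)
Step 10: +1 fires, +1 burnt (F count now 1)
Step 11: +0 fires, +1 burnt (F count now 0)
Fire out after step 11
Initially T: 18, now '.': 24
Total burnt (originally-T cells now '.'): 17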